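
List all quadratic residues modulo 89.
QRs mod 89: {1, 2, 4, 5, 8, 9, 10, 11, 16, 17, 18, 20, 21, 22, 25, 32, 34, 36, 39, 40, 42, 44, 45, 47, 49, 50, 53, 55, 57, 64, 67, 68, 69, 71, 72, 73, 78, 79, 80, 81, 84, 85, 87, 88}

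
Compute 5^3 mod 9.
3 = 2 + 1 (binary 11). Repeated squaring mod 9: 5^1 ≡ 5; 5^2 ≡ 5² = 25 ≡ 7. Multiply: 5^3 = 5^2 × 5^1 ≡ 7 × 5 (mod 9): 7 × 5 = 35 ≡ 8. So 5^3 ≡ 8 (mod 9).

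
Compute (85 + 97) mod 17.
12

(85 + 97) = 182
182 mod 17 = 12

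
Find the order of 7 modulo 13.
Powers of 7 mod 13: 7^1≡7, 7^2≡10, 7^3≡5, 7^4≡9, 7^5≡11, 7^6≡12, 7^7≡6, 7^8≡3, 7^9≡8, 7^10≡4, 7^11≡2, 7^12≡1. Order = 12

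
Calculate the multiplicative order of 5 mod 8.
Powers of 5 mod 8: 5^1≡5, 5^2≡1. Order = 2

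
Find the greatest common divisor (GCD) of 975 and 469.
1

Using the Euclidean algorithm:
975 = 2 × 469 + 37
469 = 12 × 37 + 25
37 = 1 × 25 + 12
25 = 2 × 12 + 1
12 = 12 × 1 + 0

GCD(975, 469) = 1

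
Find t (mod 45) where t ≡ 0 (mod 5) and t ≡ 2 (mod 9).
M = 5 × 9 = 45. M₁ = 9, y₁ ≡ 4 (mod 5). M₂ = 5, y₂ ≡ 2 (mod 9). t = 0×9×4 + 2×5×2 ≡ 20 (mod 45)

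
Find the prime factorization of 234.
2 × 3^2 × 13

Divide by primes starting from smallest:
234 ÷ 2 = 117
117 ÷ 3 = 39
39 ÷ 3 = 13
13 ÷ 13 = 1

234 = 2 × 3^2 × 13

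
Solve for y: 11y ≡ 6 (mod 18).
12

Since gcd(11, 18) = 1 divides 6, a solution exists.
Multiply both sides by the inverse of 11 mod 18:
  11^(-1) mod 18 = 5
  x ≡ 5 × 6 ≡ 30 ≡ 12 (mod 18)
Verification: 11 × 12 = 132 = 7 × 18 + 6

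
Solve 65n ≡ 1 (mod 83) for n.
23

Using Extended Euclidean Algorithm:
gcd(65, 83) = 1
Bezout coefficients: 65 × 23 + 83 × -18 = 1
So 65 × 23 ≡ 1 (mod 83)
The inverse is 23 mod 83 = 23
Verification: 65 × 23 = 1495 = 18 × 83 + 1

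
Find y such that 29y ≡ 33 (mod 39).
24

Since gcd(29, 39) = 1 divides 33, a solution exists.
Multiply both sides by the inverse of 29 mod 39:
  29^(-1) mod 39 = 35
  x ≡ 35 × 33 ≡ 1155 ≡ 24 (mod 39)
Verification: 29 × 24 = 696 = 17 × 39 + 33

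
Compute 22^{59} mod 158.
38

Using successive squaring:
Binary expansion of 59: 111011
Powers of 22 mod 158 (each is the square of the previous):
  22^1 ≡ 22 (mod 158)
  22^2 ≡ 22² = 484 ≡ 10 (mod 158)
  22^4 ≡ 10² = 100 ≡ 100 (mod 158)
  22^8 ≡ 100² = 10000 ≡ 46 (mod 158)
  22^16 ≡ 46² = 2116 ≡ 62 (mod 158)
  22^32 ≡ 62² = 3844 ≡ 52 (mod 158)
59 = 32 + 16 + 8 + 2 + 1, so 22^59 = 22^32 × 22^16 × 22^8 × 22^2 × 22^1 ≡ 52 × 62 × 46 × 10 × 22 (mod 158)
Multiplying step by step:
  52 × 62 = 3224 ≡ 64 (mod 158)
  64 × 46 = 2944 ≡ 100 (mod 158)
  100 × 10 = 1000 ≡ 52 (mod 158)
  52 × 22 = 1144 ≡ 38 (mod 158)
Result: 22^59 ≡ 38 (mod 158)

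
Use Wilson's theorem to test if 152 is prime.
(151)! mod 152 = 0. Since 0 ≢ -1 (mod 152), 152 is not prime.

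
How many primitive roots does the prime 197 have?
Number of primitive roots mod 197 = φ(196) = 84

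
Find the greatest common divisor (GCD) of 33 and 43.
1

Using the Euclidean algorithm:
33 = 0 × 43 + 33
43 = 1 × 33 + 10
33 = 3 × 10 + 3
10 = 3 × 3 + 1
3 = 3 × 1 + 0

GCD(33, 43) = 1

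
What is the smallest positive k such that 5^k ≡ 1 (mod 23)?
Powers of 5 mod 23: 5^1≡5, 5^2≡2, 5^3≡10, 5^4≡4, 5^5≡20, 5^6≡8, 5^7≡17, 5^8≡16, 5^9≡11, 5^10≡9, 5^11≡22, 5^12≡18, 5^13≡21, 5^14≡13, 5^15≡19, 5^16≡3, 5^17≡15, 5^18≡6, 5^19≡7, 5^20≡12, 5^21≡14, 5^22≡1. Order = 22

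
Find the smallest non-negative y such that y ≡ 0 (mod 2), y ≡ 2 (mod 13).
2

Using the Chinese Remainder Theorem:
M = product of moduli = 26
For equation 1: M_1 = 13, 13 ≡ 1 (mod 2), inverse of 13 mod 2 is 1 (check: 1 × 1 = 1 ≡ 1 (mod 2))
For equation 2: M_2 = 2, 2 ≡ 2 (mod 13), inverse of 2 mod 13 is 7 (check: 2 × 7 = 14 ≡ 1 (mod 13))
Combine: y ≡ Σ r_i×M_i×(M_i⁻¹ mod m_i) = 0×13×1 + 2×2×7 = 0 + 28 = 28
28 mod 26 = 2
y ≡ 2 (mod 26)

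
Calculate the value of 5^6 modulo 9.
6 = 4 + 2 (binary 110). Repeated squaring mod 9: 5^1 ≡ 5; 5^2 ≡ 5² = 25 ≡ 7; 5^4 ≡ 7² = 49 ≡ 4. Multiply: 5^6 = 5^4 × 5^2 ≡ 4 × 7 (mod 9): 4 × 7 = 28 ≡ 1. So 5^6 ≡ 1 (mod 9).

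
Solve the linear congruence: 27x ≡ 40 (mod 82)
44

Since gcd(27, 82) = 1 divides 40, a solution exists.
Multiply both sides by the inverse of 27 mod 82:
  27^(-1) mod 82 = 79
  x ≡ 79 × 40 ≡ 3160 ≡ 44 (mod 82)
Verification: 27 × 44 = 1188 = 14 × 82 + 40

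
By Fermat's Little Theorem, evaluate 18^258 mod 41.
By Fermat: 18^{40} ≡ 1 (mod 41). 258 = 6×40 + 18. So 18^{258} ≡ 18^{18} ≡ 10 (mod 41)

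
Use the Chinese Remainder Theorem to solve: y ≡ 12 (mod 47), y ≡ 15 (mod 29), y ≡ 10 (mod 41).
7062

Using the Chinese Remainder Theorem:
M = product of moduli = 55883
For equation 1: M_1 = 1189, 1189 ≡ 14 (mod 47), inverse of 1189 mod 47 is 37 (check: 14 × 37 = 518 ≡ 1 (mod 47))
For equation 2: M_2 = 1927, 1927 ≡ 13 (mod 29), inverse of 1927 mod 29 is 9 (check: 13 × 9 = 117 ≡ 1 (mod 29))
For equation 3: M_3 = 1363, 1363 ≡ 10 (mod 41), inverse of 1363 mod 41 is 37 (check: 10 × 37 = 370 ≡ 1 (mod 41))
Combine: y ≡ Σ r_i×M_i×(M_i⁻¹ mod m_i) = 12×1189×37 + 15×1927×9 + 10×1363×37 = 527916 + 260145 + 504310 = 1292371
1292371 mod 55883 = 7062
y ≡ 7062 (mod 55883)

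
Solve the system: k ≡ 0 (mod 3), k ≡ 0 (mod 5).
M = 3 × 5 = 15. M₁ = 5, y₁ ≡ 2 (mod 3). M₂ = 3, y₂ ≡ 2 (mod 5). k = 0×5×2 + 0×3×2 ≡ 0 (mod 15)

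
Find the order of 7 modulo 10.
Powers of 7 mod 10: 7^1≡7, 7^2≡9, 7^3≡3, 7^4≡1. Order = 4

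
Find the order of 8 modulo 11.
Powers of 8 mod 11: 8^1≡8, 8^2≡9, 8^3≡6, 8^4≡4, 8^5≡10, 8^6≡3, 8^7≡2, 8^8≡5, 8^9≡7, 8^10≡1. Order = 10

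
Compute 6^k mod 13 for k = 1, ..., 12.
g^1, g^2, ..., g^{12} mod 13: {6, 10, 8, 9, 2, 12, 7, 3, 5, 4, 11, 1}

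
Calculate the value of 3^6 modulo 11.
6 = 4 + 2 (binary 110). Repeated squaring mod 11: 3^1 ≡ 3; 3^2 ≡ 3² = 9 ≡ 9; 3^4 ≡ 9² = 81 ≡ 4. Multiply: 3^6 = 3^4 × 3^2 ≡ 4 × 9 (mod 11): 4 × 9 = 36 ≡ 3. So 3^6 ≡ 3 (mod 11).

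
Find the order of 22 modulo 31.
Powers of 22 mod 31: 22^1≡22, 22^2≡19, 22^3≡15, 22^4≡20, 22^5≡6, 22^6≡8, 22^7≡21, 22^8≡28, 22^9≡27, 22^10≡5, 22^11≡17, 22^12≡2, 22^13≡13, 22^14≡7, 22^15≡30, 22^16≡9, 22^17≡12, 22^18≡16, 22^19≡11, 22^20≡25, 22^21≡23, 22^22≡10, 22^23≡3, 22^24≡4, 22^25≡26, 22^26≡14, 22^27≡29, 22^28≡18, 22^29≡24, 22^30≡1. Order = 30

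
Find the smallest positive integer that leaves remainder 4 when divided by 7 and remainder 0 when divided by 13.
M = 7 × 13 = 91. M₁ = 13, y₁ ≡ 6 (mod 7). M₂ = 7, y₂ ≡ 2 (mod 13). x = 4×13×6 + 0×7×2 ≡ 39 (mod 91). The smallest positive such number is 39.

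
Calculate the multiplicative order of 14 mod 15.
Powers of 14 mod 15: 14^1≡14, 14^2≡1. Order = 2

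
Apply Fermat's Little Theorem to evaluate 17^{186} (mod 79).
18

By Fermat's Little Theorem, a^(p-1) ≡ 1 (mod p) for prime p and gcd(a, p) = 1
Here p = 79, so 17^78 ≡ 1 (mod 79)
We can reduce the exponent: 186 mod 78 = 30
So 17^186 ≡ 17^30 (mod 79)
Computing: 17^30 mod 79 = 18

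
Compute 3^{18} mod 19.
1

Using successive squaring:
Binary expansion of 18: 10010
Powers of 3 mod 19 (each is the square of the previous):
  3^1 ≡ 3 (mod 19)
  3^2 ≡ 3² = 9 ≡ 9 (mod 19)
  3^4 ≡ 9² = 81 ≡ 5 (mod 19)
  3^8 ≡ 5² = 25 ≡ 6 (mod 19)
  3^16 ≡ 6² = 36 ≡ 17 (mod 19)
18 = 16 + 2, so 3^18 = 3^16 × 3^2 ≡ 17 × 9 (mod 19)
Multiplying step by step:
  17 × 9 = 153 ≡ 1 (mod 19)
Result: 3^18 ≡ 1 (mod 19)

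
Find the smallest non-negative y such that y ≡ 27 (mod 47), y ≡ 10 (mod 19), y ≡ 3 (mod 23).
4304

Using the Chinese Remainder Theorem:
M = product of moduli = 20539
For equation 1: M_1 = 437, 437 ≡ 14 (mod 47), inverse of 437 mod 47 is 37 (check: 14 × 37 = 518 ≡ 1 (mod 47))
For equation 2: M_2 = 1081, 1081 ≡ 17 (mod 19), inverse of 1081 mod 19 is 9 (check: 17 × 9 = 153 ≡ 1 (mod 19))
For equation 3: M_3 = 893, 893 ≡ 19 (mod 23), inverse of 893 mod 23 is 17 (check: 19 × 17 = 323 ≡ 1 (mod 23))
Combine: y ≡ Σ r_i×M_i×(M_i⁻¹ mod m_i) = 27×437×37 + 10×1081×9 + 3×893×17 = 436563 + 97290 + 45543 = 579396
579396 mod 20539 = 4304
y ≡ 4304 (mod 20539)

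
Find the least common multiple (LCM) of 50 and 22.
550

First find GCD(50, 22) using the Euclidean algorithm:
50 = 2 × 22 + 6
22 = 3 × 6 + 4
6 = 1 × 4 + 2
4 = 2 × 2 + 0
GCD(50, 22) = 2

LCM formula: LCM(a, b) = (a × b) / GCD(a, b)
LCM(50, 22) = (50 × 22) / 2
LCM(50, 22) = 1100 / 2
LCM(50, 22) = 550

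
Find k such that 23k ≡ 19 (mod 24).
5

Since gcd(23, 24) = 1 divides 19, a solution exists.
Multiply both sides by the inverse of 23 mod 24:
  23^(-1) mod 24 = 23
  x ≡ 23 × 19 ≡ 437 ≡ 5 (mod 24)
Verification: 23 × 5 = 115 = 4 × 24 + 19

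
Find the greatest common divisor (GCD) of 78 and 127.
1

Using the Euclidean algorithm:
78 = 0 × 127 + 78
127 = 1 × 78 + 49
78 = 1 × 49 + 29
49 = 1 × 29 + 20
29 = 1 × 20 + 9
20 = 2 × 9 + 2
9 = 4 × 2 + 1
2 = 2 × 1 + 0

GCD(78, 127) = 1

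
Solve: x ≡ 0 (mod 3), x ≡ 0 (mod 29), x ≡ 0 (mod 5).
M = 3 × 29 × 5 = 435. M₁ = 145, y₁ ≡ 1 (mod 3). M₂ = 15, y₂ ≡ 2 (mod 29). M₃ = 87, y₃ ≡ 3 (mod 5). x = 0×145×1 + 0×15×2 + 0×87×3 ≡ 0 (mod 435)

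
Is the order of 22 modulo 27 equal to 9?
Yes, ord_27(22) = 9.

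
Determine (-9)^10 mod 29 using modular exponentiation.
(-9) ≡ 20 (mod 29). 10 = 8 + 2 (binary 1010). Repeated squaring mod 29: 20^1 ≡ 20; 20^2 ≡ 20² = 400 ≡ 23; 20^4 ≡ 23² = 529 ≡ 7; 20^8 ≡ 7² = 49 ≡ 20. Multiply: (-9)^10 ≡ 20^8 × 20^2 ≡ 20 × 23 (mod 29): 20 × 23 = 460 ≡ 25. So (-9)^10 ≡ 25 (mod 29).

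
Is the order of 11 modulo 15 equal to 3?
No, the actual order is 2, not 3.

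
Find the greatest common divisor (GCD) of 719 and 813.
1

Using the Euclidean algorithm:
719 = 0 × 813 + 719
813 = 1 × 719 + 94
719 = 7 × 94 + 61
94 = 1 × 61 + 33
61 = 1 × 33 + 28
33 = 1 × 28 + 5
28 = 5 × 5 + 3
5 = 1 × 3 + 2
3 = 1 × 2 + 1
2 = 2 × 1 + 0

GCD(719, 813) = 1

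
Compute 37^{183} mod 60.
13

Using successive squaring:
Binary expansion of 183: 10110111
Powers of 37 mod 60 (each is the square of the previous):
  37^1 ≡ 37 (mod 60)
  37^2 ≡ 37² = 1369 ≡ 49 (mod 60)
  37^4 ≡ 49² = 2401 ≡ 1 (mod 60)
  37^8 ≡ 1² = 1 ≡ 1 (mod 60)
  37^16 ≡ 1² = 1 ≡ 1 (mod 60)
  37^32 ≡ 1² = 1 ≡ 1 (mod 60)
  37^64 ≡ 1² = 1 ≡ 1 (mod 60)
  37^128 ≡ 1² = 1 ≡ 1 (mod 60)
183 = 128 + 32 + 16 + 4 + 2 + 1, so 37^183 = 37^128 × 37^32 × 37^16 × 37^4 × 37^2 × 37^1 ≡ 1 × 1 × 1 × 1 × 49 × 37 (mod 60)
Multiplying step by step:
  1 × 1 = 1 ≡ 1 (mod 60)
  1 × 1 = 1 ≡ 1 (mod 60)
  1 × 1 = 1 ≡ 1 (mod 60)
  1 × 49 = 49 ≡ 49 (mod 60)
  49 × 37 = 1813 ≡ 13 (mod 60)
Result: 37^183 ≡ 13 (mod 60)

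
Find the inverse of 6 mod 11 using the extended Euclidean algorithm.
Extended GCD: 6(2) + 11(-1) = 1. So 6^(-1) ≡ 2 ≡ 2 (mod 11). Verify: 6 × 2 = 12 ≡ 1 (mod 11)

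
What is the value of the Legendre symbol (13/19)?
(13/19) = 13^{9} mod 19 = -1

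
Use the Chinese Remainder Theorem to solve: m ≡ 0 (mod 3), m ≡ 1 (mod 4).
M = 3 × 4 = 12. M₁ = 4, y₁ ≡ 1 (mod 3). M₂ = 3, y₂ ≡ 3 (mod 4). m = 0×4×1 + 1×3×3 ≡ 9 (mod 12)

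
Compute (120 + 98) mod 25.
18

(120 + 98) = 218
218 mod 25 = 18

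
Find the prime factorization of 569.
569

Divide by primes starting from smallest:
569 ÷ 569 = 1

569 = 569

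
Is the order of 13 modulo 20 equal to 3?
No, the actual order is 4, not 3.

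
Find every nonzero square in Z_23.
QRs mod 23: {1, 2, 3, 4, 6, 8, 9, 12, 13, 16, 18}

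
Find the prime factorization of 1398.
2 × 3 × 233

Divide by primes starting from smallest:
1398 ÷ 2 = 699
699 ÷ 3 = 233
233 ÷ 233 = 1

1398 = 2 × 3 × 233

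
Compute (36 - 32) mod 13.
4

(36 - 32) = 4
4 mod 13 = 4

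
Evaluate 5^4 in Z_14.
4 = 4 (binary 100). Repeated squaring mod 14: 5^1 ≡ 5; 5^2 ≡ 5² = 25 ≡ 11; 5^4 ≡ 11² = 121 ≡ 9. So 5^4 ≡ 9 (mod 14).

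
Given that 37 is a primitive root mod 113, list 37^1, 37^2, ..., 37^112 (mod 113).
g^1, g^2, ..., g^{112} mod 113: {37, 13, 29, 56, 38, 50, 42, 85, 94, 88, 92, 14, 66, 69, 67, 106, 80, 22, 23, 60, 73, 102, 45, 83, 20, 62, 34, 15, 103, 82, 96, 49, 5, 72, 65, 32, 54, 77, 24, 97, 86, 18, 101, 8, 70, 104, 6, 109, 78, 61, 110, 2, 74, 26, 58, 112, 76, 100, 84, 57, 75, 63, 71, 28, 19, 25, 21, 99, 47, 44, 46, 7, 33, 91, 90, 53, 40, 11, 68, 30, 93, 51, 79, 98, 10, 31, 17, 64, 108, 41, 48, 81, 59, 36, 89, 16, 27, 95, 12, 105, 43, 9, 107, 4, 35, 52, 3, 111, 39, 87, 55, 1}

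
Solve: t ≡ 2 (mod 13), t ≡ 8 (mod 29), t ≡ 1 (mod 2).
M = 13 × 29 × 2 = 754. M₁ = 58, y₁ ≡ 11 (mod 13). M₂ = 26, y₂ ≡ 19 (mod 29). M₃ = 377, y₃ ≡ 1 (mod 2). t = 2×58×11 + 8×26×19 + 1×377×1 ≡ 327 (mod 754)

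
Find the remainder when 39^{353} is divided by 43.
By Fermat: 39^{42} ≡ 1 (mod 43). 353 = 8×42 + 17. So 39^{353} ≡ 39^{17} ≡ 22 (mod 43)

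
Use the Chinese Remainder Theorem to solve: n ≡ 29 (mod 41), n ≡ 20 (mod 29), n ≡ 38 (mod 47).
16347

Using the Chinese Remainder Theorem:
M = product of moduli = 55883
For equation 1: M_1 = 1363, 1363 ≡ 10 (mod 41), inverse of 1363 mod 41 is 37 (check: 10 × 37 = 370 ≡ 1 (mod 41))
For equation 2: M_2 = 1927, 1927 ≡ 13 (mod 29), inverse of 1927 mod 29 is 9 (check: 13 × 9 = 117 ≡ 1 (mod 29))
For equation 3: M_3 = 1189, 1189 ≡ 14 (mod 47), inverse of 1189 mod 47 is 37 (check: 14 × 37 = 518 ≡ 1 (mod 47))
Combine: n ≡ Σ r_i×M_i×(M_i⁻¹ mod m_i) = 29×1363×37 + 20×1927×9 + 38×1189×37 = 1462499 + 346860 + 1671734 = 3481093
3481093 mod 55883 = 16347
n ≡ 16347 (mod 55883)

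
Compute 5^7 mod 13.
7 = 4 + 2 + 1 (binary 111). Repeated squaring mod 13: 5^1 ≡ 5; 5^2 ≡ 5² = 25 ≡ 12; 5^4 ≡ 12² = 144 ≡ 1. Multiply: 5^7 = 5^4 × 5^2 × 5^1 ≡ 1 × 12 × 5 (mod 13): 1 × 12 = 12 ≡ 12; 12 × 5 = 60 ≡ 8. So 5^7 ≡ 8 (mod 13).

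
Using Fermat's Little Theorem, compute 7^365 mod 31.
By Fermat: 7^{30} ≡ 1 (mod 31). 365 ≡ 5 (mod 30). So 7^{365} ≡ 7^{5} ≡ 5 (mod 31)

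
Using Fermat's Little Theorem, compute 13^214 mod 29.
By Fermat: 13^{28} ≡ 1 (mod 29). 214 = 7×28 + 18. So 13^{214} ≡ 13^{18} ≡ 25 (mod 29)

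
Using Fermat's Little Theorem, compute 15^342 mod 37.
By Fermat: 15^{36} ≡ 1 (mod 37). 342 ≡ 18 (mod 36). So 15^{342} ≡ 15^{18} ≡ 36 (mod 37)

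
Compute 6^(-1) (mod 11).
6^(-1) ≡ 2 (mod 11). Verification: 6 × 2 = 12 ≡ 1 (mod 11)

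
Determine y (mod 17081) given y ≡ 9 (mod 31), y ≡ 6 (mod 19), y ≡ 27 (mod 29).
9278

Using the Chinese Remainder Theorem:
M = product of moduli = 17081
For equation 1: M_1 = 551, 551 ≡ 24 (mod 31), inverse of 551 mod 31 is 22 (check: 24 × 22 = 528 ≡ 1 (mod 31))
For equation 2: M_2 = 899, 899 ≡ 6 (mod 19), inverse of 899 mod 19 is 16 (check: 6 × 16 = 96 ≡ 1 (mod 19))
For equation 3: M_3 = 589, 589 ≡ 9 (mod 29), inverse of 589 mod 29 is 13 (check: 9 × 13 = 117 ≡ 1 (mod 29))
Combine: y ≡ Σ r_i×M_i×(M_i⁻¹ mod m_i) = 9×551×22 + 6×899×16 + 27×589×13 = 109098 + 86304 + 206739 = 402141
402141 mod 17081 = 9278
y ≡ 9278 (mod 17081)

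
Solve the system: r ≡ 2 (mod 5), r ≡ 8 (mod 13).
M = 5 × 13 = 65. M₁ = 13, y₁ ≡ 2 (mod 5). M₂ = 5, y₂ ≡ 8 (mod 13). r = 2×13×2 + 8×5×8 ≡ 47 (mod 65)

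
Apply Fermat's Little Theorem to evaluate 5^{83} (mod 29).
6

By Fermat's Little Theorem, a^(p-1) ≡ 1 (mod p) for prime p and gcd(a, p) = 1
Here p = 29, so 5^28 ≡ 1 (mod 29)
We can reduce the exponent: 83 mod 28 = 27
So 5^83 ≡ 5^27 (mod 29)
Computing: 5^27 mod 29 = 6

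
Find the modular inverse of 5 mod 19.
5^(-1) ≡ 4 (mod 19). Verification: 5 × 4 = 20 ≡ 1 (mod 19)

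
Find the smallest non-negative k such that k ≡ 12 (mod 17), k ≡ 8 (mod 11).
63

Using the Chinese Remainder Theorem:
M = product of moduli = 187
For equation 1: M_1 = 11, 11 ≡ 11 (mod 17), inverse of 11 mod 17 is 14 (check: 11 × 14 = 154 ≡ 1 (mod 17))
For equation 2: M_2 = 17, 17 ≡ 6 (mod 11), inverse of 17 mod 11 is 2 (check: 6 × 2 = 12 ≡ 1 (mod 11))
Combine: k ≡ Σ r_i×M_i×(M_i⁻¹ mod m_i) = 12×11×14 + 8×17×2 = 1848 + 272 = 2120
2120 mod 187 = 63
k ≡ 63 (mod 187)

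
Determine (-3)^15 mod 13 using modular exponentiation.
Using Fermat: (-3)^{12} ≡ 1 (mod 13). 15 ≡ 3 (mod 12). So (-3)^{15} ≡ (-3)^{3} ≡ 12 (mod 13)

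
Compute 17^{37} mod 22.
19

Using successive squaring:
Binary expansion of 37: 100101
Powers of 17 mod 22 (each is the square of the previous):
  17^1 ≡ 17 (mod 22)
  17^2 ≡ 17² = 289 ≡ 3 (mod 22)
  17^4 ≡ 3² = 9 ≡ 9 (mod 22)
  17^8 ≡ 9² = 81 ≡ 15 (mod 22)
  17^16 ≡ 15² = 225 ≡ 5 (mod 22)
  17^32 ≡ 5² = 25 ≡ 3 (mod 22)
37 = 32 + 4 + 1, so 17^37 = 17^32 × 17^4 × 17^1 ≡ 3 × 9 × 17 (mod 22)
Multiplying step by step:
  3 × 9 = 27 ≡ 5 (mod 22)
  5 × 17 = 85 ≡ 19 (mod 22)
Result: 17^37 ≡ 19 (mod 22)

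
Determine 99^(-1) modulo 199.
99^(-1) ≡ 197 (mod 199). Verification: 99 × 197 = 19503 ≡ 1 (mod 199)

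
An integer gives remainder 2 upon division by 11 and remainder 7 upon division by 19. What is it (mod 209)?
M = 11 × 19 = 209. M₁ = 19, y₁ ≡ 7 (mod 11). M₂ = 11, y₂ ≡ 7 (mod 19). t = 2×19×7 + 7×11×7 ≡ 178 (mod 209). The smallest positive such number is 178.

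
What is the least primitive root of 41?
6

A primitive root g modulo p has order p-1 = 40
Prime divisors of 40: [2, 5]
g is a primitive root iff g^(40/q) ≢ 1 (mod 41) for each prime divisor q
Testing small values:
  g = 2: 2^20 ≡ 1, 2^8 ≡ 10 (mod 41) → 2^20 ≡ 1, not primitive root
  g = 3: 3^20 ≡ 40, 3^8 ≡ 1 (mod 41) → 3^8 ≡ 1, not primitive root
  g = 4: 4^20 ≡ 1, 4^8 ≡ 18 (mod 41) → 4^20 ≡ 1, not primitive root
  g = 5: 5^20 ≡ 1, 5^8 ≡ 18 (mod 41) → 5^20 ≡ 1, not primitive root
  g = 6: 6^20 ≡ 40, 6^8 ≡ 10 (mod 41) → none is 1, primitive root!
The smallest primitive root is 6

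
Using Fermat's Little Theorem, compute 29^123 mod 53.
By Fermat: 29^{52} ≡ 1 (mod 53). 123 = 2×52 + 19. So 29^{123} ≡ 29^{19} ≡ 25 (mod 53)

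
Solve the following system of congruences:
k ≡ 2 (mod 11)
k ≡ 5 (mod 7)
68

Using the Chinese Remainder Theorem:
M = product of moduli = 77
For equation 1: M_1 = 7, 7 ≡ 7 (mod 11), inverse of 7 mod 11 is 8 (check: 7 × 8 = 56 ≡ 1 (mod 11))
For equation 2: M_2 = 11, 11 ≡ 4 (mod 7), inverse of 11 mod 7 is 2 (check: 4 × 2 = 8 ≡ 1 (mod 7))
Combine: k ≡ Σ r_i×M_i×(M_i⁻¹ mod m_i) = 2×7×8 + 5×11×2 = 112 + 110 = 222
222 mod 77 = 68
k ≡ 68 (mod 77)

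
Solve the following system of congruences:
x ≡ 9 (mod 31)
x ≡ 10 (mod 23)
102

Using the Chinese Remainder Theorem:
M = product of moduli = 713
For equation 1: M_1 = 23, 23 ≡ 23 (mod 31), inverse of 23 mod 31 is 27 (check: 23 × 27 = 621 ≡ 1 (mod 31))
For equation 2: M_2 = 31, 31 ≡ 8 (mod 23), inverse of 31 mod 23 is 3 (check: 8 × 3 = 24 ≡ 1 (mod 23))
Combine: x ≡ Σ r_i×M_i×(M_i⁻¹ mod m_i) = 9×23×27 + 10×31×3 = 5589 + 930 = 6519
6519 mod 713 = 102
x ≡ 102 (mod 713)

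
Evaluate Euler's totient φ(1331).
1210

Prime factorization: 1331 = 11^3
Using the formula φ(n) = n × Π(1 - 1/p) for each prime factor p:
φ(1331) = 1331 × (1 - 1/11)
φ(1331) = 1210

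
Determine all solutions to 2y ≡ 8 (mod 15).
4

Since gcd(2, 15) = 1 divides 8, a solution exists.
Multiply both sides by the inverse of 2 mod 15:
  2^(-1) mod 15 = 8
  x ≡ 8 × 8 ≡ 64 ≡ 4 (mod 15)
Verification: 2 × 4 = 8 = 0 × 15 + 8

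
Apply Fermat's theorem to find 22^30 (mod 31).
By Fermat's Little Theorem, 22^{30} ≡ 1 (mod 31) since 31 is prime and gcd(22, 31) = 1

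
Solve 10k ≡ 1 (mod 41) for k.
10^(-1) ≡ 37 (mod 41). Verification: 10 × 37 = 370 ≡ 1 (mod 41)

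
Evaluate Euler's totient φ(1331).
1210

Prime factorization: 1331 = 11^3
Using the formula φ(n) = n × Π(1 - 1/p) for each prime factor p:
φ(1331) = 1331 × (1 - 1/11)
φ(1331) = 1210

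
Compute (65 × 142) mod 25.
5

(65 × 142) = 9230
9230 mod 25 = 5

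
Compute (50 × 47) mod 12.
10

(50 × 47) = 2350
2350 mod 12 = 10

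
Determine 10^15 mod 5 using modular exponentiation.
Using repeated squaring. 10 ≡ 0 (mod 5). 15 = 8 + 4 + 2 + 1 (binary 1111). Repeated squaring mod 5: 0^1 ≡ 0; 0^2 ≡ 0² = 0 ≡ 0; 0^4 ≡ 0² = 0 ≡ 0; 0^8 ≡ 0² = 0 ≡ 0. Multiply: 10^15 ≡ 0^8 × 0^4 × 0^2 × 0^1 ≡ 0 × 0 × 0 × 0 (mod 5): 0 × 0 = 0 ≡ 0; 0 × 0 = 0 ≡ 0; 0 × 0 = 0 ≡ 0. So 10^15 ≡ 0 (mod 5).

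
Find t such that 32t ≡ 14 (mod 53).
17

Since gcd(32, 53) = 1 divides 14, a solution exists.
Multiply both sides by the inverse of 32 mod 53:
  32^(-1) mod 53 = 5
  x ≡ 5 × 14 ≡ 70 ≡ 17 (mod 53)
Verification: 32 × 17 = 544 = 10 × 53 + 14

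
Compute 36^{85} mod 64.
0

Using successive squaring:
Binary expansion of 85: 1010101
Powers of 36 mod 64 (each is the square of the previous):
  36^1 ≡ 36 (mod 64)
  36^2 ≡ 36² = 1296 ≡ 16 (mod 64)
  36^4 ≡ 16² = 256 ≡ 0 (mod 64)
  36^8 ≡ 0² = 0 ≡ 0 (mod 64)
  36^16 ≡ 0² = 0 ≡ 0 (mod 64)
  36^32 ≡ 0² = 0 ≡ 0 (mod 64)
  36^64 ≡ 0² = 0 ≡ 0 (mod 64)
85 = 64 + 16 + 4 + 1, so 36^85 = 36^64 × 36^16 × 36^4 × 36^1 ≡ 0 × 0 × 0 × 36 (mod 64)
Multiplying step by step:
  0 × 0 = 0 ≡ 0 (mod 64)
  0 × 0 = 0 ≡ 0 (mod 64)
  0 × 36 = 0 ≡ 0 (mod 64)
Result: 36^85 ≡ 0 (mod 64)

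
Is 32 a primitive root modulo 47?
p - 1 = 46 has prime divisors 2, 23. Check 32^(46/q) mod 47 for each: 32^(46/2) = 32^23 ≡ 1, 32^(46/23) = 32^2 ≡ 37 (mod 47). Since 32^23 ≡ 1 (mod 47), the order of 32 divides 23 (in fact the order is 23) ≠ 46, so it is not a primitive root.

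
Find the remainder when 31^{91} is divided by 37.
By Fermat: 31^{36} ≡ 1 (mod 37). 91 = 2×36 + 19. So 31^{91} ≡ 31^{19} ≡ 6 (mod 37)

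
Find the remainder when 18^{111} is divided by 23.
By Fermat: 18^{22} ≡ 1 (mod 23). 111 = 5×22 + 1. So 18^{111} ≡ 18^{1} ≡ 18 (mod 23)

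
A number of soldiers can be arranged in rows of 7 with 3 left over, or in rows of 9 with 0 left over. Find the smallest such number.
M = 7 × 9 = 63. M₁ = 9, y₁ ≡ 4 (mod 7). M₂ = 7, y₂ ≡ 4 (mod 9). k = 3×9×4 + 0×7×4 ≡ 45 (mod 63). The smallest positive such number is 45.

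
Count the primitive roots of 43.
12

The number of primitive roots modulo p is φ(p-1) = φ(42)
φ(42) = 12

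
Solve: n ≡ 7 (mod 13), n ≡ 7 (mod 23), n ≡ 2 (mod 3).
M = 13 × 23 × 3 = 897. M₁ = 69, y₁ ≡ 10 (mod 13). M₂ = 39, y₂ ≡ 13 (mod 23). M₃ = 299, y₃ ≡ 2 (mod 3). n = 7×69×10 + 7×39×13 + 2×299×2 ≡ 605 (mod 897)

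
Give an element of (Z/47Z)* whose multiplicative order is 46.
5 has order 46 mod 47 since 5^{46} ≡ 1 (mod 47) and no smaller power works.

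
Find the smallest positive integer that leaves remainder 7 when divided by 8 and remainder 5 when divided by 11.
M = 8 × 11 = 88. M₁ = 11, y₁ ≡ 3 (mod 8). M₂ = 8, y₂ ≡ 7 (mod 11). m = 7×11×3 + 5×8×7 ≡ 71 (mod 88). The smallest positive such number is 71.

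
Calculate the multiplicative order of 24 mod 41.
Powers of 24 mod 41: 24^1≡24, 24^2≡2, 24^3≡7, 24^4≡4, 24^5≡14, 24^6≡8, 24^7≡28, 24^8≡16, 24^9≡15, 24^10≡32, 24^11≡30, 24^12≡23, 24^13≡19, 24^14≡5, 24^15≡38, 24^16≡10, 24^17≡35, 24^18≡20, 24^19≡29, 24^20≡40, 24^21≡17, 24^22≡39, 24^23≡34, 24^24≡37, 24^25≡27, 24^26≡33, 24^27≡13, 24^28≡25, 24^29≡26, 24^30≡9, 24^31≡11, 24^32≡18, 24^33≡22, 24^34≡36, 24^35≡3, 24^36≡31, 24^37≡6, 24^38≡21, 24^39≡12, 24^40≡1. Order = 40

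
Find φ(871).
792

Prime factorization: 871 = 13 × 67
Using the formula φ(n) = n × Π(1 - 1/p) for each prime factor p:
φ(871) = 871 × (1 - 1/13) × (1 - 1/67)
φ(871) = 792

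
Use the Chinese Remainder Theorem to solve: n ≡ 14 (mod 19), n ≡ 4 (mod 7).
109

Using the Chinese Remainder Theorem:
M = product of moduli = 133
For equation 1: M_1 = 7, 7 ≡ 7 (mod 19), inverse of 7 mod 19 is 11 (check: 7 × 11 = 77 ≡ 1 (mod 19))
For equation 2: M_2 = 19, 19 ≡ 5 (mod 7), inverse of 19 mod 7 is 3 (check: 5 × 3 = 15 ≡ 1 (mod 7))
Combine: n ≡ Σ r_i×M_i×(M_i⁻¹ mod m_i) = 14×7×11 + 4×19×3 = 1078 + 228 = 1306
1306 mod 133 = 109
n ≡ 109 (mod 133)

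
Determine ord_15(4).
Powers of 4 mod 15: 4^1≡4, 4^2≡1. Order = 2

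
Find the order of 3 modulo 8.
Powers of 3 mod 8: 3^1≡3, 3^2≡1. Order = 2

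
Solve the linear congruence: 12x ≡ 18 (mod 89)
46

Since gcd(12, 89) = 1 divides 18, a solution exists.
Multiply both sides by the inverse of 12 mod 89:
  12^(-1) mod 89 = 52
  x ≡ 52 × 18 ≡ 936 ≡ 46 (mod 89)
Verification: 12 × 46 = 552 = 6 × 89 + 18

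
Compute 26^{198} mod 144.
64

Using successive squaring:
Binary expansion of 198: 11000110
Powers of 26 mod 144 (each is the square of the previous):
  26^1 ≡ 26 (mod 144)
  26^2 ≡ 26² = 676 ≡ 100 (mod 144)
  26^4 ≡ 100² = 10000 ≡ 64 (mod 144)
  26^8 ≡ 64² = 4096 ≡ 64 (mod 144)
  26^16 ≡ 64² = 4096 ≡ 64 (mod 144)
  26^32 ≡ 64² = 4096 ≡ 64 (mod 144)
  26^64 ≡ 64² = 4096 ≡ 64 (mod 144)
  26^128 ≡ 64² = 4096 ≡ 64 (mod 144)
198 = 128 + 64 + 4 + 2, so 26^198 = 26^128 × 26^64 × 26^4 × 26^2 ≡ 64 × 64 × 64 × 100 (mod 144)
Multiplying step by step:
  64 × 64 = 4096 ≡ 64 (mod 144)
  64 × 64 = 4096 ≡ 64 (mod 144)
  64 × 100 = 6400 ≡ 64 (mod 144)
Result: 26^198 ≡ 64 (mod 144)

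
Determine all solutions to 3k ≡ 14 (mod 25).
13

Since gcd(3, 25) = 1 divides 14, a solution exists.
Multiply both sides by the inverse of 3 mod 25:
  3^(-1) mod 25 = 17
  x ≡ 17 × 14 ≡ 238 ≡ 13 (mod 25)
Verification: 3 × 13 = 39 = 1 × 25 + 14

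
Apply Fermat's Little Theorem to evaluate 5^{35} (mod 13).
8

By Fermat's Little Theorem, a^(p-1) ≡ 1 (mod p) for prime p and gcd(a, p) = 1
Here p = 13, so 5^12 ≡ 1 (mod 13)
We can reduce the exponent: 35 mod 12 = 11
So 5^35 ≡ 5^11 (mod 13)
Computing: 5^11 mod 13 = 8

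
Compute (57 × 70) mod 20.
10

(57 × 70) = 3990
3990 mod 20 = 10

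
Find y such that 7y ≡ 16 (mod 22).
18

Since gcd(7, 22) = 1 divides 16, a solution exists.
Multiply both sides by the inverse of 7 mod 22:
  7^(-1) mod 22 = 19
  x ≡ 19 × 16 ≡ 304 ≡ 18 (mod 22)
Verification: 7 × 18 = 126 = 5 × 22 + 16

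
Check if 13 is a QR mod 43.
By Euler's criterion: 13^{21} ≡ 1 (mod 43). Since this equals 1, 13 is a QR.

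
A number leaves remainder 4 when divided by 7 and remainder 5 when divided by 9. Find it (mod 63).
M = 7 × 9 = 63. M₁ = 9, y₁ ≡ 4 (mod 7). M₂ = 7, y₂ ≡ 4 (mod 9). z = 4×9×4 + 5×7×4 ≡ 32 (mod 63)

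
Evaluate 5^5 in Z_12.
5 = 4 + 1 (binary 101). Repeated squaring mod 12: 5^1 ≡ 5; 5^2 ≡ 5² = 25 ≡ 1; 5^4 ≡ 1² = 1 ≡ 1. Multiply: 5^5 = 5^4 × 5^1 ≡ 1 × 5 (mod 12): 1 × 5 = 5 ≡ 5. So 5^5 ≡ 5 (mod 12).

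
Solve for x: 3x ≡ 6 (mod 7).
2

Since gcd(3, 7) = 1 divides 6, a solution exists.
Multiply both sides by the inverse of 3 mod 7:
  3^(-1) mod 7 = 5
  x ≡ 5 × 6 ≡ 30 ≡ 2 (mod 7)
Verification: 3 × 2 = 6 = 0 × 7 + 6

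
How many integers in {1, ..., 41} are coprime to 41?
40

Prime factorization: 41 = 41
Using the formula φ(n) = n × Π(1 - 1/p) for each prime factor p:
φ(41) = 41 × (1 - 1/41)
φ(41) = 40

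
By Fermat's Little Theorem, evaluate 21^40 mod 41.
By Fermat's Little Theorem, 21^{40} ≡ 1 (mod 41) since 41 is prime and gcd(21, 41) = 1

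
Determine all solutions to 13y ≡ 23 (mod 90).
71

Since gcd(13, 90) = 1 divides 23, a solution exists.
Multiply both sides by the inverse of 13 mod 90:
  13^(-1) mod 90 = 7
  x ≡ 7 × 23 ≡ 161 ≡ 71 (mod 90)
Verification: 13 × 71 = 923 = 10 × 90 + 23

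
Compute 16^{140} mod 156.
100

Using successive squaring:
Binary expansion of 140: 10001100
Powers of 16 mod 156 (each is the square of the previous):
  16^1 ≡ 16 (mod 156)
  16^2 ≡ 16² = 256 ≡ 100 (mod 156)
  16^4 ≡ 100² = 10000 ≡ 16 (mod 156)
  16^8 ≡ 16² = 256 ≡ 100 (mod 156)
  16^16 ≡ 100² = 10000 ≡ 16 (mod 156)
  16^32 ≡ 16² = 256 ≡ 100 (mod 156)
  16^64 ≡ 100² = 10000 ≡ 16 (mod 156)
  16^128 ≡ 16² = 256 ≡ 100 (mod 156)
140 = 128 + 8 + 4, so 16^140 = 16^128 × 16^8 × 16^4 ≡ 100 × 100 × 16 (mod 156)
Multiplying step by step:
  100 × 100 = 10000 ≡ 16 (mod 156)
  16 × 16 = 256 ≡ 100 (mod 156)
Result: 16^140 ≡ 100 (mod 156)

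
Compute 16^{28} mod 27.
16

Using successive squaring:
Binary expansion of 28: 11100
Powers of 16 mod 27 (each is the square of the previous):
  16^1 ≡ 16 (mod 27)
  16^2 ≡ 16² = 256 ≡ 13 (mod 27)
  16^4 ≡ 13² = 169 ≡ 7 (mod 27)
  16^8 ≡ 7² = 49 ≡ 22 (mod 27)
  16^16 ≡ 22² = 484 ≡ 25 (mod 27)
28 = 16 + 8 + 4, so 16^28 = 16^16 × 16^8 × 16^4 ≡ 25 × 22 × 7 (mod 27)
Multiplying step by step:
  25 × 22 = 550 ≡ 10 (mod 27)
  10 × 7 = 70 ≡ 16 (mod 27)
Result: 16^28 ≡ 16 (mod 27)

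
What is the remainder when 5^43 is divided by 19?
Using Fermat: 5^{18} ≡ 1 (mod 19). 43 ≡ 7 (mod 18). So 5^{43} ≡ 5^{7} ≡ 16 (mod 19)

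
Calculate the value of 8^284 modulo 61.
Using Fermat: 8^{60} ≡ 1 (mod 61). 284 ≡ 44 (mod 60). So 8^{284} ≡ 8^{44} ≡ 9 (mod 61)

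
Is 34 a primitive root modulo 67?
Yes

To verify, check if 34^(66/q) ≢ 1 (mod 67) for each prime divisor q of 66
Divisors of 66 = 66: [1, 2, 3, 6, 11, 22, 33, 66]
  34^(66/11) = 34^6 ≡ 22 (mod 67)
  34^(66/2) = 34^33 ≡ 66 (mod 67)
  34^(66/3) = 34^22 ≡ 29 (mod 67)
Conclusion: 34 is a primitive root modulo 67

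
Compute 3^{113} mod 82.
3

Using successive squaring:
Binary expansion of 113: 1110001
Powers of 3 mod 82 (each is the square of the previous):
  3^1 ≡ 3 (mod 82)
  3^2 ≡ 3² = 9 ≡ 9 (mod 82)
  3^4 ≡ 9² = 81 ≡ 81 (mod 82)
  3^8 ≡ 81² = 6561 ≡ 1 (mod 82)
  3^16 ≡ 1² = 1 ≡ 1 (mod 82)
  3^32 ≡ 1² = 1 ≡ 1 (mod 82)
  3^64 ≡ 1² = 1 ≡ 1 (mod 82)
113 = 64 + 32 + 16 + 1, so 3^113 = 3^64 × 3^32 × 3^16 × 3^1 ≡ 1 × 1 × 1 × 3 (mod 82)
Multiplying step by step:
  1 × 1 = 1 ≡ 1 (mod 82)
  1 × 1 = 1 ≡ 1 (mod 82)
  1 × 3 = 3 ≡ 3 (mod 82)
Result: 3^113 ≡ 3 (mod 82)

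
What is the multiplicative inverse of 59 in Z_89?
86

Using Extended Euclidean Algorithm:
gcd(59, 89) = 1
Bezout coefficients: 59 × -3 + 89 × 2 = 1
So 59 × -3 ≡ 1 (mod 89)
The inverse is -3 mod 89 = 86
Verification: 59 × 86 = 5074 = 57 × 89 + 1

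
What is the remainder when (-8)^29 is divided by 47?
Using repeated squaring. (-8) ≡ 39 (mod 47). 29 = 16 + 8 + 4 + 1 (binary 11101). Repeated squaring mod 47: 39^1 ≡ 39; 39^2 ≡ 39² = 1521 ≡ 17; 39^4 ≡ 17² = 289 ≡ 7; 39^8 ≡ 7² = 49 ≡ 2; 39^16 ≡ 2² = 4 ≡ 4. Multiply: (-8)^29 ≡ 39^16 × 39^8 × 39^4 × 39^1 ≡ 4 × 2 × 7 × 39 (mod 47): 4 × 2 = 8 ≡ 8; 8 × 7 = 56 ≡ 9; 9 × 39 = 351 ≡ 22. So (-8)^29 ≡ 22 (mod 47).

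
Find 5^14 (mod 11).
Using Fermat: 5^{10} ≡ 1 (mod 11). 14 ≡ 4 (mod 10). So 5^{14} ≡ 5^{4} ≡ 9 (mod 11)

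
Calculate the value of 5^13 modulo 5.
Using repeated squaring. 5 ≡ 0 (mod 5). 13 = 8 + 4 + 1 (binary 1101). Repeated squaring mod 5: 0^1 ≡ 0; 0^2 ≡ 0² = 0 ≡ 0; 0^4 ≡ 0² = 0 ≡ 0; 0^8 ≡ 0² = 0 ≡ 0. Multiply: 5^13 ≡ 0^8 × 0^4 × 0^1 ≡ 0 × 0 × 0 (mod 5): 0 × 0 = 0 ≡ 0; 0 × 0 = 0 ≡ 0. So 5^13 ≡ 0 (mod 5).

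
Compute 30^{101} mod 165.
30

Using successive squaring:
Binary expansion of 101: 1100101
Powers of 30 mod 165 (each is the square of the previous):
  30^1 ≡ 30 (mod 165)
  30^2 ≡ 30² = 900 ≡ 75 (mod 165)
  30^4 ≡ 75² = 5625 ≡ 15 (mod 165)
  30^8 ≡ 15² = 225 ≡ 60 (mod 165)
  30^16 ≡ 60² = 3600 ≡ 135 (mod 165)
  30^32 ≡ 135² = 18225 ≡ 75 (mod 165)
  30^64 ≡ 75² = 5625 ≡ 15 (mod 165)
101 = 64 + 32 + 4 + 1, so 30^101 = 30^64 × 30^32 × 30^4 × 30^1 ≡ 15 × 75 × 15 × 30 (mod 165)
Multiplying step by step:
  15 × 75 = 1125 ≡ 135 (mod 165)
  135 × 15 = 2025 ≡ 45 (mod 165)
  45 × 30 = 1350 ≡ 30 (mod 165)
Result: 30^101 ≡ 30 (mod 165)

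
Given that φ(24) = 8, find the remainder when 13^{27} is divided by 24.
By Euler: 13^{8} ≡ 1 (mod 24) since gcd(13, 24) = 1. 27 = 3×8 + 3. So 13^{27} ≡ 13^{3} ≡ 13 (mod 24)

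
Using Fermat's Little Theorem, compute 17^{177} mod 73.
63

By Fermat's Little Theorem, a^(p-1) ≡ 1 (mod p) for prime p and gcd(a, p) = 1
Here p = 73, so 17^72 ≡ 1 (mod 73)
We can reduce the exponent: 177 mod 72 = 33
So 17^177 ≡ 17^33 (mod 73)
Computing: 17^33 mod 73 = 63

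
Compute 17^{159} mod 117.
116

Using successive squaring:
Binary expansion of 159: 10011111
Powers of 17 mod 117 (each is the square of the previous):
  17^1 ≡ 17 (mod 117)
  17^2 ≡ 17² = 289 ≡ 55 (mod 117)
  17^4 ≡ 55² = 3025 ≡ 100 (mod 117)
  17^8 ≡ 100² = 10000 ≡ 55 (mod 117)
  17^16 ≡ 55² = 3025 ≡ 100 (mod 117)
  17^32 ≡ 100² = 10000 ≡ 55 (mod 117)
  17^64 ≡ 55² = 3025 ≡ 100 (mod 117)
  17^128 ≡ 100² = 10000 ≡ 55 (mod 117)
159 = 128 + 16 + 8 + 4 + 2 + 1, so 17^159 = 17^128 × 17^16 × 17^8 × 17^4 × 17^2 × 17^1 ≡ 55 × 100 × 55 × 100 × 55 × 17 (mod 117)
Multiplying step by step:
  55 × 100 = 5500 ≡ 1 (mod 117)
  1 × 55 = 55 ≡ 55 (mod 117)
  55 × 100 = 5500 ≡ 1 (mod 117)
  1 × 55 = 55 ≡ 55 (mod 117)
  55 × 17 = 935 ≡ 116 (mod 117)
Result: 17^159 ≡ 116 (mod 117)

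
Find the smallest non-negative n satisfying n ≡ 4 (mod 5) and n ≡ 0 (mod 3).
M = 5 × 3 = 15. M₁ = 3, y₁ ≡ 2 (mod 5). M₂ = 5, y₂ ≡ 2 (mod 3). n = 4×3×2 + 0×5×2 ≡ 9 (mod 15)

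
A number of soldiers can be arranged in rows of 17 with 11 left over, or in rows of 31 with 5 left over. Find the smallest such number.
M = 17 × 31 = 527. M₁ = 31, y₁ ≡ 11 (mod 17). M₂ = 17, y₂ ≡ 11 (mod 31). n = 11×31×11 + 5×17×11 ≡ 470 (mod 527). The smallest positive such number is 470.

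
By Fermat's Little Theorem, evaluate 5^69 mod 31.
By Fermat: 5^{30} ≡ 1 (mod 31). 69 = 2×30 + 9. So 5^{69} ≡ 5^{9} ≡ 1 (mod 31)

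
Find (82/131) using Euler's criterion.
(82/131) = 82^{65} mod 131 = -1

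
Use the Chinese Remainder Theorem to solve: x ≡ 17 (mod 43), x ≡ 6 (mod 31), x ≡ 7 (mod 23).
27193

Using the Chinese Remainder Theorem:
M = product of moduli = 30659
For equation 1: M_1 = 713, 713 ≡ 25 (mod 43), inverse of 713 mod 43 is 31 (check: 25 × 31 = 775 ≡ 1 (mod 43))
For equation 2: M_2 = 989, 989 ≡ 28 (mod 31), inverse of 989 mod 31 is 10 (check: 28 × 10 = 280 ≡ 1 (mod 31))
For equation 3: M_3 = 1333, 1333 ≡ 22 (mod 23), inverse of 1333 mod 23 is 22 (check: 22 × 22 = 484 ≡ 1 (mod 23))
Combine: x ≡ Σ r_i×M_i×(M_i⁻¹ mod m_i) = 17×713×31 + 6×989×10 + 7×1333×22 = 375751 + 59340 + 205282 = 640373
640373 mod 30659 = 27193
x ≡ 27193 (mod 30659)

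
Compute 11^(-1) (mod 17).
11^(-1) ≡ 14 (mod 17). Verification: 11 × 14 = 154 ≡ 1 (mod 17)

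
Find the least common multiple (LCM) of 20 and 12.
60

First find GCD(20, 12) using the Euclidean algorithm:
20 = 1 × 12 + 8
12 = 1 × 8 + 4
8 = 2 × 4 + 0
GCD(20, 12) = 4

LCM formula: LCM(a, b) = (a × b) / GCD(a, b)
LCM(20, 12) = (20 × 12) / 4
LCM(20, 12) = 240 / 4
LCM(20, 12) = 60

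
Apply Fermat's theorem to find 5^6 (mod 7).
By Fermat's Little Theorem, 5^{6} ≡ 1 (mod 7) since 7 is prime and gcd(5, 7) = 1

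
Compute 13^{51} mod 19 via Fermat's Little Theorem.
8

By Fermat's Little Theorem, a^(p-1) ≡ 1 (mod p) for prime p and gcd(a, p) = 1
Here p = 19, so 13^18 ≡ 1 (mod 19)
We can reduce the exponent: 51 mod 18 = 15
So 13^51 ≡ 13^15 (mod 19)
Computing: 13^15 mod 19 = 8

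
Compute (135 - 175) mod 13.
12

(135 - 175) = -40
-40 mod 13 = 12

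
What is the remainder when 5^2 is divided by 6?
2 = 2 (binary 10). Repeated squaring mod 6: 5^1 ≡ 5; 5^2 ≡ 5² = 25 ≡ 1. So 5^2 ≡ 1 (mod 6).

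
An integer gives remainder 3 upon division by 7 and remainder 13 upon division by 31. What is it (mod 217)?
M = 7 × 31 = 217. M₁ = 31, y₁ ≡ 5 (mod 7). M₂ = 7, y₂ ≡ 9 (mod 31). z = 3×31×5 + 13×7×9 ≡ 199 (mod 217). The smallest positive such number is 199.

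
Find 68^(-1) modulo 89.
72

Using Extended Euclidean Algorithm:
gcd(68, 89) = 1
Bezout coefficients: 68 × -17 + 89 × 13 = 1
So 68 × -17 ≡ 1 (mod 89)
The inverse is -17 mod 89 = 72
Verification: 68 × 72 = 4896 = 55 × 89 + 1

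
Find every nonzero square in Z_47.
QRs mod 47: {1, 2, 3, 4, 6, 7, 8, 9, 12, 14, 16, 17, 18, 21, 24, 25, 27, 28, 32, 34, 36, 37, 42}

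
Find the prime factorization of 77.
7 × 11

Divide by primes starting from smallest:
77 ÷ 7 = 11
11 ÷ 11 = 1

77 = 7 × 11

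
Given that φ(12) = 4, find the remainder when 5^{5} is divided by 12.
By Euler: 5^{4} ≡ 1 (mod 12) since gcd(5, 12) = 1. 5 = 1×4 + 1. So 5^{5} ≡ 5^{1} ≡ 5 (mod 12)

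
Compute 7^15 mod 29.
Using repeated squaring. 15 = 8 + 4 + 2 + 1 (binary 1111). Repeated squaring mod 29: 7^1 ≡ 7; 7^2 ≡ 7² = 49 ≡ 20; 7^4 ≡ 20² = 400 ≡ 23; 7^8 ≡ 23² = 529 ≡ 7. Multiply: 7^15 = 7^8 × 7^4 × 7^2 × 7^1 ≡ 7 × 23 × 20 × 7 (mod 29): 7 × 23 = 161 ≡ 16; 16 × 20 = 320 ≡ 1; 1 × 7 = 7 ≡ 7. So 7^15 ≡ 7 (mod 29).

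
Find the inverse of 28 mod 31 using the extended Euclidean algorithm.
Extended GCD: 28(10) + 31(-9) = 1. So 28^(-1) ≡ 10 ≡ 10 (mod 31). Verify: 28 × 10 = 280 ≡ 1 (mod 31)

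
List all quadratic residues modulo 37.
QRs mod 37: {1, 3, 4, 7, 9, 10, 11, 12, 16, 21, 25, 26, 27, 28, 30, 33, 34, 36}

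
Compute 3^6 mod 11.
6 = 4 + 2 (binary 110). Repeated squaring mod 11: 3^1 ≡ 3; 3^2 ≡ 3² = 9 ≡ 9; 3^4 ≡ 9² = 81 ≡ 4. Multiply: 3^6 = 3^4 × 3^2 ≡ 4 × 9 (mod 11): 4 × 9 = 36 ≡ 3. So 3^6 ≡ 3 (mod 11).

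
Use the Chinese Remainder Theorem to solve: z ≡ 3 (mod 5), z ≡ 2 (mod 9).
M = 5 × 9 = 45. M₁ = 9, y₁ ≡ 4 (mod 5). M₂ = 5, y₂ ≡ 2 (mod 9). z = 3×9×4 + 2×5×2 ≡ 38 (mod 45)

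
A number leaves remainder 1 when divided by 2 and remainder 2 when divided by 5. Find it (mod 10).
M = 2 × 5 = 10. M₁ = 5, y₁ ≡ 1 (mod 2). M₂ = 2, y₂ ≡ 3 (mod 5). n = 1×5×1 + 2×2×3 ≡ 7 (mod 10)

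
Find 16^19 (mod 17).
Using Fermat: 16^{16} ≡ 1 (mod 17). 19 ≡ 3 (mod 16). So 16^{19} ≡ 16^{3} ≡ 16 (mod 17)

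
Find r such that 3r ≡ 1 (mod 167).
3^(-1) ≡ 56 (mod 167). Verification: 3 × 56 = 168 ≡ 1 (mod 167)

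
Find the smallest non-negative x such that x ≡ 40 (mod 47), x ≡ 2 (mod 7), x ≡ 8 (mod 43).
11790

Using the Chinese Remainder Theorem:
M = product of moduli = 14147
For equation 1: M_1 = 301, 301 ≡ 19 (mod 47), inverse of 301 mod 47 is 5 (check: 19 × 5 = 95 ≡ 1 (mod 47))
For equation 2: M_2 = 2021, 2021 ≡ 5 (mod 7), inverse of 2021 mod 7 is 3 (check: 5 × 3 = 15 ≡ 1 (mod 7))
For equation 3: M_3 = 329, 329 ≡ 28 (mod 43), inverse of 329 mod 43 is 20 (check: 28 × 20 = 560 ≡ 1 (mod 43))
Combine: x ≡ Σ r_i×M_i×(M_i⁻¹ mod m_i) = 40×301×5 + 2×2021×3 + 8×329×20 = 60200 + 12126 + 52640 = 124966
124966 mod 14147 = 11790
x ≡ 11790 (mod 14147)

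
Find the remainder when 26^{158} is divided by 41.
By Fermat: 26^{40} ≡ 1 (mod 41). 158 = 3×40 + 38. So 26^{158} ≡ 26^{38} ≡ 39 (mod 41)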